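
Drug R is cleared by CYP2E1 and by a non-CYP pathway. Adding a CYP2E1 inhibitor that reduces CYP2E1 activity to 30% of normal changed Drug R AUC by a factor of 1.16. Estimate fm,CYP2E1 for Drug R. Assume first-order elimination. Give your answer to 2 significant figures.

0.20

Call the CYP2E1 fraction fm. After the interaction, CL_new/CL_old = fm × 0.3 + (1 − fm).
AUC ratio = 1 / (new CL fraction), so new CL fraction = 1 / 1.16 = 0.8621.
fm × 0.3 + 1 − fm = 0.8621  ⇒  fm × (0.3 − 1) = −0.1379  ⇒  fm = 0.20.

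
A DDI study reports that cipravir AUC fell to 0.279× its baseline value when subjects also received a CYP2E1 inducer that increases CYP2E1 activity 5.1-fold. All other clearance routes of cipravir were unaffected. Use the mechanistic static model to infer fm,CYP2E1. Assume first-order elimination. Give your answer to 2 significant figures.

Call the CYP2E1 fraction fm. After the interaction, CL_new/CL_old = fm × 5.1 + (1 − fm).
AUC ratio = 1 / (new CL fraction), so new CL fraction = 1 / 0.279 = 3.584.
fm × 5.1 + 1 − fm = 3.584  ⇒  fm × (5.1 − 1) = 2.584  ⇒  fm = 0.63.

0.63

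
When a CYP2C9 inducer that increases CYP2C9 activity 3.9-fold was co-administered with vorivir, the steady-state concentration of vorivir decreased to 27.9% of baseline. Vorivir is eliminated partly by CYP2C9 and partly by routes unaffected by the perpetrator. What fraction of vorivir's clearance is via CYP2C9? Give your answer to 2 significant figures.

Let fm be the CYP2C9 fraction. New clearance relative to baseline = fm × 3.9 + (1 − fm).
Steady-state concentration ratio = 1 / (new CL fraction), so new CL fraction = 1 / 0.279 = 3.584.
fm × 3.9 + 1 − fm = 3.584  ⇒  fm × (3.9 − 1) = 2.584  ⇒  fm = 0.89.

0.89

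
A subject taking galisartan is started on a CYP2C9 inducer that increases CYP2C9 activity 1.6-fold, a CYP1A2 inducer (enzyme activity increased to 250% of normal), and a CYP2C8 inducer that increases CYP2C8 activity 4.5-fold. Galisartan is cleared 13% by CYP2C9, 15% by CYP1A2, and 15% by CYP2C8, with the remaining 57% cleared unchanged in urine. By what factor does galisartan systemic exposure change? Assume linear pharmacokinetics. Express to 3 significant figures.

CYP2C9: 0.13 × 1.6 = 0.208
CYP1A2: 0.15 × 2.5 = 0.375
CYP2C8: 0.15 × 4.5 = 0.675
Other: 0.57 (unchanged)
Relative clearance = 0.208 + 0.375 + 0.675 + 0.57 = 1.828.
Systemic exposure ∝ 1/CL: fold-change = 1 / 1.828 = 0.547.

0.547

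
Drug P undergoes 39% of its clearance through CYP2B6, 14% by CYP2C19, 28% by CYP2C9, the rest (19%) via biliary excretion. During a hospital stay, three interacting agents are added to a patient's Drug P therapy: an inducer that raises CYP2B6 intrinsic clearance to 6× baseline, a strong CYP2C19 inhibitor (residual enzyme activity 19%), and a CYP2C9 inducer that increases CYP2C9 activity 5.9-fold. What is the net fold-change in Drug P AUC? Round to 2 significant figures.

CYP2B6: 0.39 × 6 = 2.34
CYP2C19: 0.14 × 0.19 = 0.0266
CYP2C9: 0.28 × 5.9 = 1.652
Other: 0.19 (unchanged)
Relative clearance = 2.34 + 0.0266 + 1.652 + 0.19 = 4.2086.
Net AUC ratio = 1 / 4.2086 = 0.24.

0.24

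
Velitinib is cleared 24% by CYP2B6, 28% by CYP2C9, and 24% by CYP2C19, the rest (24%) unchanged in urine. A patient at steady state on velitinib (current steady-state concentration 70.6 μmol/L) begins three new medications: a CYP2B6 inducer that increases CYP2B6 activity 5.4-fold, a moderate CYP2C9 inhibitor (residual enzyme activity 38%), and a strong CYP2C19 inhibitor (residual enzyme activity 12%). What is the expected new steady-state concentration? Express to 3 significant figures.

The CYP2B6 pathway (24% of clearance) is boosted to 5.4× activity: 0.24 × 5.4 = 1.296.
The CYP2C9 pathway (28% of clearance) drops to 0.38× activity: 0.28 × 0.38 = 0.1064.
The CYP2C19 pathway (24% of clearance) is reduced to 0.12× activity: 0.24 × 0.12 = 0.0288.
The remaining 24% of clearance is unaffected.
Relative clearance = 1.296 + 0.1064 + 0.0288 + 0.24 = 1.6712.
Dividing the baseline by the relative clearance: 70.6 / 1.6712 = 42.2 μmol/L.

42.2 μmol/L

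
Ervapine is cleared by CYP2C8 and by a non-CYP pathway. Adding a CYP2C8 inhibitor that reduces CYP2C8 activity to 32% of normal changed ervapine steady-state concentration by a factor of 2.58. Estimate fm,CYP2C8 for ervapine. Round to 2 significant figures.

0.90

Let x = fm,CYP2C8. Because steady-state concentration ∝ 1/CL, relative clearance fell to 1/2.58 = 0.3876.
Setting x·0.32 + (1 − x) = 0.3876 and solving: x = (0.3876 − 1)/(0.32 − 1) = 0.90.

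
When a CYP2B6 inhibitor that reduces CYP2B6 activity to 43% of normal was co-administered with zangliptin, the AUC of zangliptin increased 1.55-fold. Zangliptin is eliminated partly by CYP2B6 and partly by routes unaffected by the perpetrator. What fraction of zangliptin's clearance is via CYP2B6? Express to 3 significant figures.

Let x = fm,CYP2B6. Because AUC ∝ 1/CL, relative clearance fell to 1/1.55 = 0.6452.
Only the CYP2B6 route changed, so 0.6452 = x·0.43 + (1 − x), giving x = 0.623.

0.623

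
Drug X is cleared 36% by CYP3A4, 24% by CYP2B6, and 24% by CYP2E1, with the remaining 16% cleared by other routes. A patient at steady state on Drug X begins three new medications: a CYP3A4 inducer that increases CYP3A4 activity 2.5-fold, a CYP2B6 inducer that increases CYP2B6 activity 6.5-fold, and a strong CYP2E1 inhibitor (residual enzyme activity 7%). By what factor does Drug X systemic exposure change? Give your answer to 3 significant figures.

0.379

CYP3A4: 0.36 × 2.5 = 0.9
CYP2B6: 0.24 × 6.5 = 1.56
CYP2E1: 0.24 × 0.07 = 0.0168
Other: 0.16 (unchanged)
CL_new/CL_old = 0.9 + 1.56 + 0.0168 + 0.16 = 2.6368.
Systemic exposure ∝ 1/CL: fold-change = 1 / 2.6368 = 0.379.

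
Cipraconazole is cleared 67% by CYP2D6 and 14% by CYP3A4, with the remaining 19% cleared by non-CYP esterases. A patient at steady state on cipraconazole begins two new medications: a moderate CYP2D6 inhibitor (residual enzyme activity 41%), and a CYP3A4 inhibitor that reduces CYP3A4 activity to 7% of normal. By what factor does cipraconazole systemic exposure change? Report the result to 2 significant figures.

2.1

The CYP2D6 pathway (67% of clearance) drops to 0.41× activity: 0.67 × 0.41 = 0.2747.
The CYP3A4 pathway (14% of clearance) is reduced to 0.07× activity: 0.14 × 0.07 = 0.0098.
The remaining 19% of clearance is unaffected.
New clearance relative to baseline: 0.2747 + 0.0098 + 0.19 = 0.4745.
Systemic exposure ∝ 1/CL: fold-change = 1 / 0.4745 = 2.1.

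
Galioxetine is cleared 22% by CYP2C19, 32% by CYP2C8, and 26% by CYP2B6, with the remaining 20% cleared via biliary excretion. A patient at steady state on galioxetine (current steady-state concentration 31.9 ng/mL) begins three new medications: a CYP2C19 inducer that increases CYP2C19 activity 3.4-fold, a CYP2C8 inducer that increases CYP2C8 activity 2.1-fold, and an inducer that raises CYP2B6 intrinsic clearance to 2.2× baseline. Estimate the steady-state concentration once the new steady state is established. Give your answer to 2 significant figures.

The CYP2C19 pathway (22% of clearance) rises to 3.4× activity: 0.22 × 3.4 = 0.748.
The CYP2C8 pathway (32% of clearance) is boosted to 2.1× activity: 0.32 × 2.1 = 0.672.
The CYP2B6 pathway (26% of clearance) rises to 2.2× activity: 0.26 × 2.2 = 0.572.
The remaining 20% of clearance is unaffected.
Relative clearance = 0.748 + 0.672 + 0.572 + 0.2 = 2.192.
Dividing the baseline by the relative clearance: 31.9 / 2.192 = 15 ng/mL.

15 ng/mL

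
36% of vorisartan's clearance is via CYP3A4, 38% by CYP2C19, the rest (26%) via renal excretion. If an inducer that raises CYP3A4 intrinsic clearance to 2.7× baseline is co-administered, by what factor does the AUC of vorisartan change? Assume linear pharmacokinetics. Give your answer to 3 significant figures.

0.620

The CYP3A4 pathway (36% of clearance) rises to 2.7× activity: 0.36 × 2.7 = 0.972.
CYP2C19 (38%) and the residual 26% are unaffected.
CL_new/CL_old = 0.972 + 0.38 + 0.26 = 1.612.
AUC is inversely proportional to clearance, so the fold-change is 1 / 1.612 = 0.620.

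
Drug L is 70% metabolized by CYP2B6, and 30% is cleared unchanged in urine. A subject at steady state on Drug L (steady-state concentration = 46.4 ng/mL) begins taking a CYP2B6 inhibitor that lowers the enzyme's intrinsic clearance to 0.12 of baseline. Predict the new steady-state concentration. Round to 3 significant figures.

The CYP2B6 pathway (70% of clearance) falls to 0.12× activity: 0.7 × 0.12 = 0.084.
The remaining 30% of clearance is unaffected.
New clearance relative to baseline: 0.084 + 0.3 = 0.384.
Steady-state concentration ∝ 1/CL, so new value = 46.4 / 0.384 = 121 ng/mL.

121 ng/mL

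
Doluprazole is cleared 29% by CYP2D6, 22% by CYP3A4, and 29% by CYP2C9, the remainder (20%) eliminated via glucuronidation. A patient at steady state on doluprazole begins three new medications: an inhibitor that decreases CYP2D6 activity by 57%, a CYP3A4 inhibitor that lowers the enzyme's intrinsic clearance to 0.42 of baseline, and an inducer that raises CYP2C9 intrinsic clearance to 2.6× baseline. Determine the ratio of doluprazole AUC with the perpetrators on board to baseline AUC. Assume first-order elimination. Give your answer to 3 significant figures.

The CYP2D6 pathway (29% of clearance) is reduced to 0.43× activity: 0.29 × 0.43 = 0.1247.
The CYP3A4 pathway (22% of clearance) is reduced to 0.42× activity: 0.22 × 0.42 = 0.0924.
The CYP2C9 pathway (29% of clearance) rises to 2.6× activity: 0.29 × 2.6 = 0.754.
The remaining 20% of clearance is unaffected.
Relative clearance = 0.1247 + 0.0924 + 0.754 + 0.2 = 1.1711.
Net AUC ratio = 1 / 1.1711 = 0.854.

0.854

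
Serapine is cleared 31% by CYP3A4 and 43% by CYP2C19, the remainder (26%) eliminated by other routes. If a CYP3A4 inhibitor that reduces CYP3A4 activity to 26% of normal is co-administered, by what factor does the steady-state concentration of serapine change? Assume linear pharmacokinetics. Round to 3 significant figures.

The CYP3A4 pathway (31% of clearance) falls to 0.26× activity: 0.31 × 0.26 = 0.0806.
CYP2C19 (43%) and the residual 26% are unaffected.
New clearance relative to baseline: 0.0806 + 0.43 + 0.26 = 0.7706.
Since steady-state concentration ∝ 1/CL, the ratio is 1 / 0.7706 = 1.30.

1.30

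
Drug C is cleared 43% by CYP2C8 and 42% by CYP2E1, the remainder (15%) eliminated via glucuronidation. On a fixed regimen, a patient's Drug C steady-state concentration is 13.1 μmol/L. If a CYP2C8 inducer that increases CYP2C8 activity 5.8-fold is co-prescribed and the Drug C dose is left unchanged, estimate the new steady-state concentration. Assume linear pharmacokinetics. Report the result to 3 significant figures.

4.28 μmol/L

The CYP2C8 pathway (43% of clearance) is boosted to 5.8× activity: 0.43 × 5.8 = 2.494.
CYP2E1 (42%) and the residual 15% are unaffected.
Relative clearance = 2.494 + 0.42 + 0.15 = 3.064.
New steady-state concentration = baseline ÷ relative clearance = 13.1 / 3.064 = 4.28 μmol/L.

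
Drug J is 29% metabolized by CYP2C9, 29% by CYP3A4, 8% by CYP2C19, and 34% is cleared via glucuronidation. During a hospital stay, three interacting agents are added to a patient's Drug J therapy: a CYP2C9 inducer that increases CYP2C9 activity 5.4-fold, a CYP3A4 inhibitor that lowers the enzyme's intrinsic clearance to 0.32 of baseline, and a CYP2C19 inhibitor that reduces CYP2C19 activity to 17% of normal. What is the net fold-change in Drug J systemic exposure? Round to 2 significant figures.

0.50

The CYP2C9 pathway (29% of clearance) is boosted to 5.4× activity: 0.29 × 5.4 = 1.566.
The CYP3A4 pathway (29% of clearance) drops to 0.32× activity: 0.29 × 0.32 = 0.0928.
The CYP2C19 pathway (8% of clearance) drops to 0.17× activity: 0.08 × 0.17 = 0.0136.
The remaining 34% of clearance is unaffected.
New clearance relative to baseline: 1.566 + 0.0928 + 0.0136 + 0.34 = 2.0124.
Net systemic exposure ratio = 1 / 2.0124 = 0.50.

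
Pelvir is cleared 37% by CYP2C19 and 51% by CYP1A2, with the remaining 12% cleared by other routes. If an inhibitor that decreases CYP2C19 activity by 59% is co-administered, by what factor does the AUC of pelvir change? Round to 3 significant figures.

1.28

The CYP2C19 pathway (37% of clearance) is reduced to 0.41× activity: 0.37 × 0.41 = 0.1517.
CYP1A2 (51%) and the residual 12% are unaffected.
CL_new/CL_old = 0.1517 + 0.51 + 0.12 = 0.7817.
AUC ratio = CL_old/CL_new = 1 / 0.7817 = 1.28.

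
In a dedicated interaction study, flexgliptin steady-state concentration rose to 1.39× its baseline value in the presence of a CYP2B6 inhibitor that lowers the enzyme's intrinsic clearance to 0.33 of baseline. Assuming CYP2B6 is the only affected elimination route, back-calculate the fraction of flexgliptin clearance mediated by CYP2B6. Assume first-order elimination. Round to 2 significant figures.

0.42

Let x = fm,CYP2B6. Because steady-state concentration ∝ 1/CL, relative clearance fell to 1/1.39 = 0.7194.
Setting x·0.33 + (1 − x) = 0.7194 and solving: x = (0.7194 − 1)/(0.33 − 1) = 0.42.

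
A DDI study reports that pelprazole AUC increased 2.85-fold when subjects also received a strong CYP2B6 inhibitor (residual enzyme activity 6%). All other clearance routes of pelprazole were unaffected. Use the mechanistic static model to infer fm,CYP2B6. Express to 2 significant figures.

0.69

Let fm be the CYP2B6 fraction. New clearance relative to baseline = fm × 0.06 + (1 − fm).
AUC ratio = 1 / (new CL fraction), so new CL fraction = 1 / 2.85 = 0.3509.
fm × 0.06 + 1 − fm = 0.3509  ⇒  fm × (0.06 − 1) = −0.6491  ⇒  fm = 0.69.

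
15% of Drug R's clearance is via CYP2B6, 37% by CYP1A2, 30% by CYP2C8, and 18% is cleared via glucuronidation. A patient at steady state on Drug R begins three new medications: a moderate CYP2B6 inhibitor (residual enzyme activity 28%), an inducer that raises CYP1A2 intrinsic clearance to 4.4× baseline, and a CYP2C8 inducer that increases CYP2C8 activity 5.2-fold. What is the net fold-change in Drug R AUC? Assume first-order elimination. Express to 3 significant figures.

0.293

CYP2B6: 0.15 × 0.28 = 0.042
CYP1A2: 0.37 × 4.4 = 1.628
CYP2C8: 0.3 × 5.2 = 1.56
Other: 0.18 (unchanged)
CL_new/CL_old = 0.042 + 1.628 + 1.56 + 0.18 = 3.41.
AUC ∝ 1/CL: fold-change = 1 / 3.41 = 0.293.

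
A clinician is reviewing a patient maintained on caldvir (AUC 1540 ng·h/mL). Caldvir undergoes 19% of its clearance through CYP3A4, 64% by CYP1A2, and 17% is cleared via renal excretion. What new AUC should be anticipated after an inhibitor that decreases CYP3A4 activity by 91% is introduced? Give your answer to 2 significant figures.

CYP3A4: 0.19 × 0.09 = 0.0171
CYP1A2: 0.64 (unchanged)
Other: 0.17 (unchanged)
CL_new/CL_old = 0.0171 + 0.64 + 0.17 = 0.8271.
With dosing unchanged, AUC scales as 1/CL: 1540 / 0.8271 = 1.9 × 10³ ng·h/mL.

1.9 × 10³ ng·h/mL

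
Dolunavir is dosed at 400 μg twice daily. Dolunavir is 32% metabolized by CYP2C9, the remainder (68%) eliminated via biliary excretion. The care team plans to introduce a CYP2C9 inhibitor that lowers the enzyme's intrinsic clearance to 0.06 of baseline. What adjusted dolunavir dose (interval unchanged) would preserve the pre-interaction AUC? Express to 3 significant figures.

The CYP2C9 pathway (32% of clearance) is reduced to 0.06× activity: 0.32 × 0.06 = 0.0192.
Non-CYP routes (68%) are unchanged.
Relative clearance = 0.0192 + 0.68 = 0.6992.
Css,avg = (dose rate)/CL, so holding Css fixed requires dose ∝ CL: 400 × 0.6992 = 280 μg.

280 μg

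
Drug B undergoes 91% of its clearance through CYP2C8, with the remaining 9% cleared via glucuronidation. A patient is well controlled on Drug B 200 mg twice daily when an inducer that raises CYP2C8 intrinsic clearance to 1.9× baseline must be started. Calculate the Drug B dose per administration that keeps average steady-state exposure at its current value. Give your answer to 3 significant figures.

CYP2C8: 0.91 × 1.9 = 1.729
Other: 0.09 (unchanged)
Relative clearance = 1.729 + 0.09 = 1.819.
To maintain the same steady-state level, dose must scale with clearance: new dose = 200 × 1.819 = 364 mg.

364 mg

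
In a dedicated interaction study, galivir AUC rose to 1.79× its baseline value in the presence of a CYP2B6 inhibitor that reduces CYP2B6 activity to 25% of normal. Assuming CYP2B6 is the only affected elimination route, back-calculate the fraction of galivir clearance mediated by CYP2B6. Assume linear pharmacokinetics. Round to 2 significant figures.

Call the CYP2B6 fraction fm. After the interaction, CL_new/CL_old = fm × 0.25 + (1 − fm).
AUC ratio = 1 / (new CL fraction), so new CL fraction = 1 / 1.79 = 0.5587.
fm × 0.25 + 1 − fm = 0.5587  ⇒  fm × (0.25 − 1) = −0.4413  ⇒  fm = 0.59.

0.59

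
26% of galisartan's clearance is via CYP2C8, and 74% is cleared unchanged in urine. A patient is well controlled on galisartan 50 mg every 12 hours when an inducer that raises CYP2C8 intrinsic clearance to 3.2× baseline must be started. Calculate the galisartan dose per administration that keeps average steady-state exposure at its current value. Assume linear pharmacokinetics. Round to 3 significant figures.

78.6 mg

The CYP2C8 pathway (26% of clearance) increases to 3.2× activity: 0.26 × 3.2 = 0.832.
The remaining 74% of clearance is unaffected.
CL_new/CL_old = 0.832 + 0.74 = 1.572.
To maintain the same steady-state level, dose must scale with clearance: new dose = 50 × 1.572 = 78.6 mg.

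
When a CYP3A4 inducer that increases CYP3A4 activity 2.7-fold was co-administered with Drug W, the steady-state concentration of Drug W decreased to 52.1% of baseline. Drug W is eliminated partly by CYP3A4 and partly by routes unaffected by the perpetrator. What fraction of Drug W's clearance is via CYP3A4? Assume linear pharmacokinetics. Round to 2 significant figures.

Call the CYP3A4 fraction fm. After the interaction, CL_new/CL_old = fm × 2.7 + (1 − fm).
Steady-state concentration ratio = 1 / (new CL fraction), so new CL fraction = 1 / 0.521 = 1.919.
fm × 2.7 + 1 − fm = 1.919  ⇒  fm × (2.7 − 1) = 0.9194  ⇒  fm = 0.54.

0.54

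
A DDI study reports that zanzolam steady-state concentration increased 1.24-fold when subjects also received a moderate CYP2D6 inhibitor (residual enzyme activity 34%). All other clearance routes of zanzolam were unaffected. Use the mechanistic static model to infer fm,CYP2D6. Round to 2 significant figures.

0.29

Let x = fm,CYP2D6. Because steady-state concentration ∝ 1/CL, relative clearance fell to 1/1.24 = 0.8065.
Setting x·0.34 + (1 − x) = 0.8065 and solving: x = (0.8065 − 1)/(0.34 − 1) = 0.29.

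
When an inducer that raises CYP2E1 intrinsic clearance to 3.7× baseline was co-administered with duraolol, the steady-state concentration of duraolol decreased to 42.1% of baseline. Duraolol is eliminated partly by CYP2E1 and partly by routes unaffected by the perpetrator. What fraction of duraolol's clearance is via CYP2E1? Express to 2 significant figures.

Call the CYP2E1 fraction fm. After the interaction, CL_new/CL_old = fm × 3.7 + (1 − fm).
Steady-state concentration ratio = 1 / (new CL fraction), so new CL fraction = 1 / 0.421 = 2.375.
fm × 3.7 + 1 − fm = 2.375  ⇒  fm × (3.7 − 1) = 1.375  ⇒  fm = 0.51.

0.51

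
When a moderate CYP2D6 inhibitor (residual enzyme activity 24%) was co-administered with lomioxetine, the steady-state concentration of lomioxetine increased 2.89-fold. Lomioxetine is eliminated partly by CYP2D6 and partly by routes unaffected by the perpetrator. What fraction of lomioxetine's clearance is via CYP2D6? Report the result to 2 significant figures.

0.86

Call the CYP2D6 fraction fm. After the interaction, CL_new/CL_old = fm × 0.24 + (1 − fm).
Steady-state concentration ratio = 1 / (new CL fraction), so new CL fraction = 1 / 2.89 = 0.346.
fm × 0.24 + 1 − fm = 0.346  ⇒  fm × (0.24 − 1) = −0.654  ⇒  fm = 0.86.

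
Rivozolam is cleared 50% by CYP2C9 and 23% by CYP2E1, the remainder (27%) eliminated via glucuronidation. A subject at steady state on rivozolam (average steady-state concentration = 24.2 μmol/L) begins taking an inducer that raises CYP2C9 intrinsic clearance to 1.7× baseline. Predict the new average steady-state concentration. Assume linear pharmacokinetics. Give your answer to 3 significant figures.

17.9 μmol/L

The CYP2C9 pathway (50% of clearance) rises to 1.7× activity: 0.5 × 1.7 = 0.85.
CYP2E1 (23%) and the residual 27% are unaffected.
CL_new/CL_old = 0.85 + 0.23 + 0.27 = 1.35.
With dosing unchanged, average steady-state concentration scales as 1/CL: 24.2 / 1.35 = 17.9 μmol/L.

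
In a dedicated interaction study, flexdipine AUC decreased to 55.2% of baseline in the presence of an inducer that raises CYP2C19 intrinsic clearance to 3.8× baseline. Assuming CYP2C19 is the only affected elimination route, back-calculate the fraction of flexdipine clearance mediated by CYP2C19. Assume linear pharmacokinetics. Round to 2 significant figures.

Let x = fm,CYP2C19. Because AUC ∝ 1/CL, relative clearance rose to 1/0.552 = 1.812.
Setting x·3.8 + (1 − x) = 1.812 and solving: x = (1.812 − 1)/(3.8 − 1) = 0.29.

0.29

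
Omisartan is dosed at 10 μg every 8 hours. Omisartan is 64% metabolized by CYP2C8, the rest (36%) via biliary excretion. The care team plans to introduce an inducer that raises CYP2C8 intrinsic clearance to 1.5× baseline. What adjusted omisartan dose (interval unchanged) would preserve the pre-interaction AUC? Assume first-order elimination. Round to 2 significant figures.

The CYP2C8 pathway (64% of clearance) rises to 1.5× activity: 0.64 × 1.5 = 0.96.
The remaining 36% of clearance is unaffected.
Relative clearance = 0.96 + 0.36 = 1.32.
Exposure is unchanged when dose changes in proportion to clearance. New dose = 10 μg × 1.32 = 13 μg.

13 μg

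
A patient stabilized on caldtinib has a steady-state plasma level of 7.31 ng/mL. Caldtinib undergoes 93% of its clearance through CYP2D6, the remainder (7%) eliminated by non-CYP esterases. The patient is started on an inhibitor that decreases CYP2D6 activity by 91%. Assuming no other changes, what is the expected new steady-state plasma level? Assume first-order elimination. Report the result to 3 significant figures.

The CYP2D6 pathway (93% of clearance) drops to 0.09× activity: 0.93 × 0.09 = 0.0837.
The remaining 7% of clearance is unaffected.
CL_new/CL_old = 0.0837 + 0.07 = 0.1537.
Steady-state plasma level ∝ 1/CL, so new value = 7.31 / 0.1537 = 47.6 ng/mL.

47.6 ng/mL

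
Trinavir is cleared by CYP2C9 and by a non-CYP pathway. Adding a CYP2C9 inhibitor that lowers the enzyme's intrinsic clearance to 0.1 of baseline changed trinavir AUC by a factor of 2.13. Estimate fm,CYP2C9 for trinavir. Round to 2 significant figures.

Let fm be the CYP2C9 fraction. New clearance relative to baseline = fm × 0.1 + (1 − fm).
AUC ratio = 1 / (new CL fraction), so new CL fraction = 1 / 2.13 = 0.4695.
fm × 0.1 + 1 − fm = 0.4695  ⇒  fm × (0.1 − 1) = −0.5305  ⇒  fm = 0.59.

0.59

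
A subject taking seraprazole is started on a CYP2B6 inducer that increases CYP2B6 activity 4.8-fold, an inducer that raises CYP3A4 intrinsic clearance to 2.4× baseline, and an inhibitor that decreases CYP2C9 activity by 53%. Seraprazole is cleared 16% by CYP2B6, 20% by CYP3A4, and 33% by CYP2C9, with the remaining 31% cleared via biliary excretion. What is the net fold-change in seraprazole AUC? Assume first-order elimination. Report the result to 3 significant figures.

CYP2B6: 0.16 × 4.8 = 0.768
CYP3A4: 0.2 × 2.4 = 0.48
CYP2C9: 0.33 × 0.47 = 0.1551
Other: 0.31 (unchanged)
Relative clearance = 0.768 + 0.48 + 0.1551 + 0.31 = 1.7131.
AUC ∝ 1/CL: fold-change = 1 / 1.7131 = 0.584.

0.584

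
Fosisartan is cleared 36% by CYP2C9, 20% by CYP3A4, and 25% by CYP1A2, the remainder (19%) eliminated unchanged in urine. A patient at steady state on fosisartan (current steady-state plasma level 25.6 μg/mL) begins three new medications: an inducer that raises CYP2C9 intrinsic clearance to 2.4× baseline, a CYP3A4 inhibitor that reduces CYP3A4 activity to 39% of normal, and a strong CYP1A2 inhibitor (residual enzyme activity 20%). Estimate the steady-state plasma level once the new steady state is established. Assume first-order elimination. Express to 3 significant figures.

21.7 μg/mL

The CYP2C9 pathway (36% of clearance) is boosted to 2.4× activity: 0.36 × 2.4 = 0.864.
The CYP3A4 pathway (20% of clearance) falls to 0.39× activity: 0.2 × 0.39 = 0.078.
The CYP1A2 pathway (25% of clearance) drops to 0.2× activity: 0.25 × 0.2 = 0.05.
Non-CYP routes (19%) are unchanged.
New clearance relative to baseline: 0.864 + 0.078 + 0.05 + 0.19 = 1.182.
Steady-state plasma level ∝ 1/CL: new value = 25.6 / 1.182 = 21.7 μg/mL.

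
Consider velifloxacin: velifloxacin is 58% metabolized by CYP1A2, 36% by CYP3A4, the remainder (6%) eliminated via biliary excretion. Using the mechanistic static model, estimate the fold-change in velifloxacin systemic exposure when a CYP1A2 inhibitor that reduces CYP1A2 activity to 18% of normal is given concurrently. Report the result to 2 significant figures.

1.9

The CYP1A2 pathway (58% of clearance) drops to 0.18× activity: 0.58 × 0.18 = 0.1044.
CYP3A4 (36%) and the residual 6% are unaffected.
CL_new/CL_old = 0.1044 + 0.36 + 0.06 = 0.5244.
Systemic exposure ratio = CL_old/CL_new = 1 / 0.5244 = 1.9.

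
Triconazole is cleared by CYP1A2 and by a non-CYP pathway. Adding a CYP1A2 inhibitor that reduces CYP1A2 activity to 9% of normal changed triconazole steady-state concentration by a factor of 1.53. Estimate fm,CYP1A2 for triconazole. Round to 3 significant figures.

0.381

CL'/CL = 1 / 1.53 = 0.6536
0.09·fm + (1 − fm) = 0.6536
fm = (0.6536 − 1) / (0.09 − 1) = 0.381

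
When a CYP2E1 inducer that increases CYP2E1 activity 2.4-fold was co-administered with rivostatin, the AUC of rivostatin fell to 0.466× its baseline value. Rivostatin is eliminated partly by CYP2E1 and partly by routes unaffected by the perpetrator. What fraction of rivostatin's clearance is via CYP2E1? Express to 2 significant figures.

0.82

Let x = fm,CYP2E1. Because AUC ∝ 1/CL, relative clearance rose to 1/0.466 = 2.146.
Only the CYP2E1 route changed, so 2.146 = x·2.4 + (1 − x), giving x = 0.82.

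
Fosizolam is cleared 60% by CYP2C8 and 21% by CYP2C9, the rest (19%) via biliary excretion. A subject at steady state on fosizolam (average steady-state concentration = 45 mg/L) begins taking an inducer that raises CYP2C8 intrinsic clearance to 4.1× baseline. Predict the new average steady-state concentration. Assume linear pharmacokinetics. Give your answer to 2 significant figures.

16 mg/L

CYP2C8: 0.6 × 4.1 = 2.46
CYP2C9: 0.21 (unchanged)
Other: 0.19 (unchanged)
Relative clearance = 2.46 + 0.21 + 0.19 = 2.86.
New average steady-state concentration = baseline ÷ relative clearance = 45 / 2.86 = 16 mg/L.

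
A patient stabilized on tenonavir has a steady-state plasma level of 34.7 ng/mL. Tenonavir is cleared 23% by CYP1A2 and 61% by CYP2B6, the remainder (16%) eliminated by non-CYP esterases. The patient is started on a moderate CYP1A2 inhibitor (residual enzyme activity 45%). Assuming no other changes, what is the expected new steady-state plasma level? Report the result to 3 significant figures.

CYP1A2: 0.23 × 0.45 = 0.1035
CYP2B6: 0.61 (unchanged)
Other: 0.16 (unchanged)
New clearance relative to baseline: 0.1035 + 0.61 + 0.16 = 0.8735.
Steady-state plasma level ∝ 1/CL, so new value = 34.7 / 0.8735 = 39.7 ng/mL.

39.7 ng/mL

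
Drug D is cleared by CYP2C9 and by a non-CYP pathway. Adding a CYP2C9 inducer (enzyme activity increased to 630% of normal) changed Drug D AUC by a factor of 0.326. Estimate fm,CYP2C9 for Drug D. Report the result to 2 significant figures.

0.39

CL'/CL = 1 / 0.326 = 3.067
6.3·fm + (1 − fm) = 3.067
fm = (3.067 − 1) / (6.3 − 1) = 0.39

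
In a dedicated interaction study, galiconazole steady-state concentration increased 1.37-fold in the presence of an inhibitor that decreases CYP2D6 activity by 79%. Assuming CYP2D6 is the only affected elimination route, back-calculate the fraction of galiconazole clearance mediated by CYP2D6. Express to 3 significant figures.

CL'/CL = 1 / 1.37 = 0.7299
0.21·fm + (1 − fm) = 0.7299
fm = (0.7299 − 1) / (0.21 − 1) = 0.342

0.342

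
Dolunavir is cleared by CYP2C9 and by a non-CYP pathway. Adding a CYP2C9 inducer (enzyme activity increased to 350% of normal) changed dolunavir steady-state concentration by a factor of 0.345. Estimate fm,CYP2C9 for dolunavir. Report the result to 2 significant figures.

0.76

Let x = fm,CYP2C9. Because steady-state concentration ∝ 1/CL, relative clearance rose to 1/0.345 = 2.899.
Only the CYP2C9 route changed, so 2.899 = x·3.5 + (1 − x), giving x = 0.76.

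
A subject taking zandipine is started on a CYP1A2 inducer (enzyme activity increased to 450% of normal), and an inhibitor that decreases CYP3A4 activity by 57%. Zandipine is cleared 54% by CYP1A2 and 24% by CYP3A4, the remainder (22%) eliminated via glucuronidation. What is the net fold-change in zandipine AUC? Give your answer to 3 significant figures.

CYP1A2: 0.54 × 4.5 = 2.43
CYP3A4: 0.24 × 0.43 = 0.1032
Other: 0.22 (unchanged)
CL_new/CL_old = 2.43 + 0.1032 + 0.22 = 2.7532.
Because AUC varies inversely with clearance, the combined effect is 1 / 2.7532 = 0.363.

0.363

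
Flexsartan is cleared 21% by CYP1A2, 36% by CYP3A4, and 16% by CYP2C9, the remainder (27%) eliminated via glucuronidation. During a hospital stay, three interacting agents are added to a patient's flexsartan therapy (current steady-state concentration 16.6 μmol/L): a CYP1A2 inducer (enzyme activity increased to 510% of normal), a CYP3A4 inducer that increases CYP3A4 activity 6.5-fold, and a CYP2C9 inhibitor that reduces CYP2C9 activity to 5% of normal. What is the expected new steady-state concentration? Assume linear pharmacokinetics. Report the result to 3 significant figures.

4.50 μmol/L

The CYP1A2 pathway (21% of clearance) increases to 5.1× activity: 0.21 × 5.1 = 1.071.
The CYP3A4 pathway (36% of clearance) increases to 6.5× activity: 0.36 × 6.5 = 2.34.
The CYP2C9 pathway (16% of clearance) is reduced to 0.05× activity: 0.16 × 0.05 = 0.008.
The remaining 27% of clearance is unaffected.
New clearance relative to baseline: 1.071 + 2.34 + 0.008 + 0.27 = 3.689.
Dividing the baseline by the relative clearance: 16.6 / 3.689 = 4.50 μmol/L.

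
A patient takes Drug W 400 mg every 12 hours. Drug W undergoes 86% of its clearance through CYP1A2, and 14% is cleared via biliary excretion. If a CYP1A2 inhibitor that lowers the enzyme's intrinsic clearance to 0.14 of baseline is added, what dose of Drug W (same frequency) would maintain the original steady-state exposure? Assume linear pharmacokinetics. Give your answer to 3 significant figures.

104 mg

The CYP1A2 pathway (86% of clearance) falls to 0.14× activity: 0.86 × 0.14 = 0.1204.
Non-CYP routes (14%) are unchanged.
New clearance relative to baseline: 0.1204 + 0.14 = 0.2604.
Css,avg = (dose rate)/CL, so holding Css fixed requires dose ∝ CL: 400 × 0.2604 = 104 mg.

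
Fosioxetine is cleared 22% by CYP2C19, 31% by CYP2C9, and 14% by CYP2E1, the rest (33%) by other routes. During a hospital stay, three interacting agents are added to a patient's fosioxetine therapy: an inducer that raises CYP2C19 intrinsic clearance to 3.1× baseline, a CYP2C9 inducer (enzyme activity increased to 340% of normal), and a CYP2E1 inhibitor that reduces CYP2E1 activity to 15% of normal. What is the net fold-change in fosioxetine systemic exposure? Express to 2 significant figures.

CYP2C19: 0.22 × 3.1 = 0.682
CYP2C9: 0.31 × 3.4 = 1.054
CYP2E1: 0.14 × 0.15 = 0.021
Other: 0.33 (unchanged)
Relative clearance = 0.682 + 1.054 + 0.021 + 0.33 = 2.087.
Systemic exposure ∝ 1/CL: fold-change = 1 / 2.087 = 0.48.

0.48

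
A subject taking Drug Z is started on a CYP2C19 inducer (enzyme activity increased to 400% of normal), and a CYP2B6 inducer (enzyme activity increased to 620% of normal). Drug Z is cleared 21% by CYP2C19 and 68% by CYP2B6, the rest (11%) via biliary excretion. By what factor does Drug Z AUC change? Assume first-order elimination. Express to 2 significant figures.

CYP2C19: 0.21 × 4 = 0.84
CYP2B6: 0.68 × 6.2 = 4.216
Other: 0.11 (unchanged)
CL_new/CL_old = 0.84 + 4.216 + 0.11 = 5.166.
Net AUC ratio = 1 / 5.166 = 0.19.

0.19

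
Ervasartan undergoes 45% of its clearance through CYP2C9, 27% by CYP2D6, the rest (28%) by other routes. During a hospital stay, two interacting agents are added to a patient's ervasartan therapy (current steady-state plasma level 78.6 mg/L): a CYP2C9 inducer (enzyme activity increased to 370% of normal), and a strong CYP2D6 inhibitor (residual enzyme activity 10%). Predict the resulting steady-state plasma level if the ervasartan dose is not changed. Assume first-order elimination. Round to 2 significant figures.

40 mg/L

The CYP2C9 pathway (45% of clearance) is boosted to 3.7× activity: 0.45 × 3.7 = 1.665.
The CYP2D6 pathway (27% of clearance) is reduced to 0.1× activity: 0.27 × 0.1 = 0.027.
The remaining 28% of clearance is unaffected.
New clearance relative to baseline: 1.665 + 0.027 + 0.28 = 1.972.
New steady-state plasma level = 78.6 / 1.972 = 40 mg/L (concentration scales inversely with clearance).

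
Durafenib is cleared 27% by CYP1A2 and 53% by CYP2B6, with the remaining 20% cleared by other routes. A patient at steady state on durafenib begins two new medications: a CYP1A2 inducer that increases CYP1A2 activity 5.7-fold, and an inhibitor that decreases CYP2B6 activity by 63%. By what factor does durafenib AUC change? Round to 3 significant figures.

0.517

The CYP1A2 pathway (27% of clearance) increases to 5.7× activity: 0.27 × 5.7 = 1.539.
The CYP2B6 pathway (53% of clearance) drops to 0.37× activity: 0.53 × 0.37 = 0.1961.
Non-CYP routes (20%) are unchanged.
New clearance relative to baseline: 1.539 + 0.1961 + 0.2 = 1.9351.
Net AUC ratio = 1 / 1.9351 = 0.517.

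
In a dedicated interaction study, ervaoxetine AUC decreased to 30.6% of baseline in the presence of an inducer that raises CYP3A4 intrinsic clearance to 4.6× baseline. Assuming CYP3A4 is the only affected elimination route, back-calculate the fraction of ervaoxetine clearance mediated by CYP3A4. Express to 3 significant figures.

CL'/CL = 1 / 0.306 = 3.268
4.6·fm + (1 − fm) = 3.268
fm = (3.268 − 1) / (4.6 − 1) = 0.630

0.630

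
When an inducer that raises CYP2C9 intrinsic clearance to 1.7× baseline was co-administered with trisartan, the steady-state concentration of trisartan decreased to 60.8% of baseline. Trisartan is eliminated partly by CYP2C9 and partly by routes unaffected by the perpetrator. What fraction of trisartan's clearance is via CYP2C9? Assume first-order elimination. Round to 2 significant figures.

0.92

Let fm be the CYP2C9 fraction. New clearance relative to baseline = fm × 1.7 + (1 − fm).
Steady-state concentration ratio = 1 / (new CL fraction), so new CL fraction = 1 / 0.608 = 1.645.
fm × 1.7 + 1 − fm = 1.645  ⇒  fm × (1.7 − 1) = 0.6447  ⇒  fm = 0.92.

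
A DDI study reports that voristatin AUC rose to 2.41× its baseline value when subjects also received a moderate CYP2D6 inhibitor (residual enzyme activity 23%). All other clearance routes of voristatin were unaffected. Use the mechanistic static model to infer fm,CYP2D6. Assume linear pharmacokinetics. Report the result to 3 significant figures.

0.760

CL'/CL = 1 / 2.41 = 0.4149
0.23·fm + (1 − fm) = 0.4149
fm = (0.4149 − 1) / (0.23 − 1) = 0.760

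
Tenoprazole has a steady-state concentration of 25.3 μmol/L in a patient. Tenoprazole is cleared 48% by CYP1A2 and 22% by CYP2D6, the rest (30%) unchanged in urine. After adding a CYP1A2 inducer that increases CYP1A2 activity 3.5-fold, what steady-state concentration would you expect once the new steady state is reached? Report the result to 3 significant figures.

11.5 μmol/L

The CYP1A2 pathway (48% of clearance) rises to 3.5× activity: 0.48 × 3.5 = 1.68.
CYP2D6 (22%) and the residual 30% are unaffected.
Relative clearance = 1.68 + 0.22 + 0.3 = 2.2.
Steady-state concentration ∝ 1/CL, so new value = 25.3 / 2.2 = 11.5 μmol/L.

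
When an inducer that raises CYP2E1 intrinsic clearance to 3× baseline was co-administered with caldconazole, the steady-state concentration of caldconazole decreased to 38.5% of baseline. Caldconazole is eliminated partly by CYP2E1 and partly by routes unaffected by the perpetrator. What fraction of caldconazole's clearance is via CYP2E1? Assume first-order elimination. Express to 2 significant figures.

0.80

Let fm be the CYP2E1 fraction. New clearance relative to baseline = fm × 3 + (1 − fm).
Steady-state concentration ratio = 1 / (new CL fraction), so new CL fraction = 1 / 0.385 = 2.597.
fm × 3 + 1 − fm = 2.597  ⇒  fm × (3 − 1) = 1.597  ⇒  fm = 0.80.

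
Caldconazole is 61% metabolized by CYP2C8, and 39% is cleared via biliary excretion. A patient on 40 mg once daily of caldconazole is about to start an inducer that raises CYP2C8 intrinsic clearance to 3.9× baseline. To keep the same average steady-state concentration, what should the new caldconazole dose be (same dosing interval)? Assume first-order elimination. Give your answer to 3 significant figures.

111 mg

CYP2C8: 0.61 × 3.9 = 2.379
Other: 0.39 (unchanged)
CL_new/CL_old = 2.379 + 0.39 = 2.769.
Css,avg = (dose rate)/CL, so holding Css fixed requires dose ∝ CL: 40 × 2.769 = 111 mg.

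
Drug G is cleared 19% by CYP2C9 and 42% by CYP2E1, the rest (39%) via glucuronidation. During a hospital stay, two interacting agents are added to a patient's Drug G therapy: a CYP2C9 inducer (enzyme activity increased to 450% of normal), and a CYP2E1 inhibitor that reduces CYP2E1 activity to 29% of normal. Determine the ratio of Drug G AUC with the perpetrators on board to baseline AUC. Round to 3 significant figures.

The CYP2C9 pathway (19% of clearance) is boosted to 4.5× activity: 0.19 × 4.5 = 0.855.
The CYP2E1 pathway (42% of clearance) falls to 0.29× activity: 0.42 × 0.29 = 0.1218.
Non-CYP routes (39%) are unchanged.
New clearance relative to baseline: 0.855 + 0.1218 + 0.39 = 1.3668.
Because AUC varies inversely with clearance, the combined effect is 1 / 1.3668 = 0.732.

0.732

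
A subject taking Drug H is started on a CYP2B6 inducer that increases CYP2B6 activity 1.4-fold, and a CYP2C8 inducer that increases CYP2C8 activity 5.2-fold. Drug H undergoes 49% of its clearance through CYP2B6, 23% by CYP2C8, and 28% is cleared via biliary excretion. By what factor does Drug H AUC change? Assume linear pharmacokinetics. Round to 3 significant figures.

0.463

CYP2B6: 0.49 × 1.4 = 0.686
CYP2C8: 0.23 × 5.2 = 1.196
Other: 0.28 (unchanged)
CL_new/CL_old = 0.686 + 1.196 + 0.28 = 2.162.
AUC ∝ 1/CL: fold-change = 1 / 2.162 = 0.463.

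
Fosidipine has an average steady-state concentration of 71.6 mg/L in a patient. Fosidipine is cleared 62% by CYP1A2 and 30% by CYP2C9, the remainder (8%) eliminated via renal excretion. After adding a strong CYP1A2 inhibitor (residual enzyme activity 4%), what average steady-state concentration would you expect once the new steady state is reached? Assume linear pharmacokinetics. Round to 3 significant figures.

177 mg/L

The CYP1A2 pathway (62% of clearance) falls to 0.04× activity: 0.62 × 0.04 = 0.0248.
CYP2C9 (30%) and the residual 8% are unaffected.
CL_new/CL_old = 0.0248 + 0.3 + 0.08 = 0.4048.
New average steady-state concentration = baseline ÷ relative clearance = 71.6 / 0.4048 = 177 mg/L.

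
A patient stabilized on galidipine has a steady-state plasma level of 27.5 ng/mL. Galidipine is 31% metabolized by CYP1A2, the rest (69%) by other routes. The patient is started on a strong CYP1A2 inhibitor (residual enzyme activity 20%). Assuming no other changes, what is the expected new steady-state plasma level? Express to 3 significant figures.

The CYP1A2 pathway (31% of clearance) drops to 0.2× activity: 0.31 × 0.2 = 0.062.
The remaining 69% of clearance is unaffected.
Relative clearance = 0.062 + 0.69 = 0.752.
New steady-state plasma level = baseline ÷ relative clearance = 27.5 / 0.752 = 36.6 ng/mL.

36.6 ng/mL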